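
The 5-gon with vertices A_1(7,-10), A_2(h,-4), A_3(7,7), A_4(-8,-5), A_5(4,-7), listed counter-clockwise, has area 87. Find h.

4

Write out the shoelace sum; only the two edges meeting at A_2 involve h:
2·Area = [(7·(-4) − h·(-10)) + (h·7 − 7·(-4))] + 106
       = 17·h + 106 = 174
⇒ h = 4.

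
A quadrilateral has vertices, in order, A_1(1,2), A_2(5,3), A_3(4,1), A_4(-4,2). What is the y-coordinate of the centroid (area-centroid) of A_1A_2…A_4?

Apply Gauss's area formula. First the cross-terms c_i = x_i·y_{i+1} − x_{i+1}·y_i:
  -7, -7, 12, -10  ⇒  2A = -12, A = -6.
Then Σ (y_i + y_{i+1})·c_i = -67, so ȳ = -67 / (6·(-6)) = 67/36.

67/36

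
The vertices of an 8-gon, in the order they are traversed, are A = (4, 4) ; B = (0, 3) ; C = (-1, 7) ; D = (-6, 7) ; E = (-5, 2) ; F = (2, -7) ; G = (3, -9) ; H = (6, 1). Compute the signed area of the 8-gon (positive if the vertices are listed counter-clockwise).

92

Apply the shoelace formula: 2A = Σ (x_i·y_{i+1} − x_{i+1}·y_i), indices taken mod 8.
A→B: (4)(3) − (0)(4) = 12
B→C: (0)(7) − (-1)(3) = 3
C→D: (-1)(7) − (-6)(7) = 35
D→E: (-6)(2) − (-5)(7) = 23
E→F: (-5)(-7) − (2)(2) = 31
F→G: (2)(-9) − (3)(-7) = 3
G→H: (3)(1) − (6)(-9) = 57
H→A: (6)(4) − (4)(1) = 20
Σ = 184
Signed area = Σ/2 = 92 (positive ⇒ counter-clockwise traversal).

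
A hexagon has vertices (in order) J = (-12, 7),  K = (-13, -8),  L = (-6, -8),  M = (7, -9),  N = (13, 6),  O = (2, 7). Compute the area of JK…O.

344.5

Apply the shoelace (surveyor's) formula: 2A = Σ (x_i·y_{i+1} − x_{i+1}·y_i), indices taken mod 6.
Cross-terms: 187, 56, 110, 159, 79, 98  ⇒  Σ = 689
Area = |Σ|/2 = 344.5.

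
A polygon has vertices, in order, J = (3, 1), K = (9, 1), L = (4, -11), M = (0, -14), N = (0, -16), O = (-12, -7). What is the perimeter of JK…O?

|JK| = √((6)² + (0)²) = √36 = 6
|KL| = √((-5)² + (-12)²) = √169 = 13
|LM| = √((-4)² + (-3)²) = √25 = 5
|MN| = √((0)² + (-2)²) = √4 = 2
|NO| = √((-12)² + (9)²) = √225 = 15
|OJ| = √((15)² + (8)²) = √289 = 17
Perimeter = 6 + 13 + 5 + 2 + 15 + 17 = 58.

58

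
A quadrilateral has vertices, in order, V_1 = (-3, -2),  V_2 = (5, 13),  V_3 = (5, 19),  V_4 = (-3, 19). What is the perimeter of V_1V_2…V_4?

52

|V_1V_2| = √((8)² + (15)²) = √289 = 17
|V_2V_3| = √((0)² + (6)²) = √36 = 6
|V_3V_4| = √((-8)² + (0)²) = √64 = 8
|V_4V_1| = √((0)² + (-21)²) = √441 = 21
Perimeter = 17 + 6 + 8 + 21 = 52.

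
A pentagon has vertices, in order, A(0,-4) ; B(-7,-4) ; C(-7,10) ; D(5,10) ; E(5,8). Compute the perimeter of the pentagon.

|AB| = √((-7)² + (0)²) = √49 = 7
|BC| = √((0)² + (14)²) = √196 = 14
|CD| = √((12)² + (0)²) = √144 = 12
|DE| = √((0)² + (-2)²) = √4 = 2
|EA| = √((-5)² + (-12)²) = √169 = 13
Perimeter = 7 + 14 + 12 + 2 + 13 = 48.

48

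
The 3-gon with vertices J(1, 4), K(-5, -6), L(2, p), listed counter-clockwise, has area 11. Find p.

The doubled signed area Σ (x_i y_{i+1} − x_{i+1} y_i) is linear in p.
With p=0 it equals 34; the coefficient of p is -6 (from the two edges through L).
So -6·p + 34 = 2·11 = 22 ⇒ p = 2.

2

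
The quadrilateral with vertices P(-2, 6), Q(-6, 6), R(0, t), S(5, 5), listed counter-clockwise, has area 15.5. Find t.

The doubled signed area Σ (x_i y_{i+1} − x_{i+1} y_i) is linear in t.
With t=0 it equals 64; the coefficient of t is -11 (from the two edges through R).
So -11·t + 64 = 2·15.5 = 31 ⇒ t = 3.

3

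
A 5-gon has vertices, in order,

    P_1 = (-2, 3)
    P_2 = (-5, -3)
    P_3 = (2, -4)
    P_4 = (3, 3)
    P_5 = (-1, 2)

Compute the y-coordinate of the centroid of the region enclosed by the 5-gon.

Apply the shoelace formula. First the cross-terms c_i = x_i·y_{i+1} − x_{i+1}·y_i:
  21, 26, 18, 9, 1  ⇒  2A = 75, A = 37.5.
Then Σ (y_i + y_{i+1})·c_i = -150, so ȳ = -150 / (6·37.5) = -2/3.

-2/3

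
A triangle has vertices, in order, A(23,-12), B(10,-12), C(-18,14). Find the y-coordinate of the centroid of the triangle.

Apply the surveyor's formula. First the cross-terms c_i = x_i·y_{i+1} − x_{i+1}·y_i:
  -156, -76, -106  ⇒  2A = -338, A = -169.
Then Σ (y_i + y_{i+1})·c_i = 3380, so ȳ = 3380 / (6·(-169)) = -10/3.

-10/3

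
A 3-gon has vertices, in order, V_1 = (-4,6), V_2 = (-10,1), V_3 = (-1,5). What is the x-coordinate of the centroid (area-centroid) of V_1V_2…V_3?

-5

Apply the surveyor's formula. First the cross-terms c_i = x_i·y_{i+1} − x_{i+1}·y_i:
  56, -49, 14  ⇒  2A = 21, A = 10.5.
Then Σ (x_i + x_{i+1})·c_i = -315, so x̄ = -315 / (6·10.5) = -5.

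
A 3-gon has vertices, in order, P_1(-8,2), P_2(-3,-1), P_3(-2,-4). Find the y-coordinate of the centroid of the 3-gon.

-1

Apply the surveyor's formula. First the cross-terms c_i = x_i·y_{i+1} − x_{i+1}·y_i:
  14, 10, -36  ⇒  2A = -12, A = -6.
Then Σ (y_i + y_{i+1})·c_i = 36, so ȳ = 36 / (6·(-6)) = -1.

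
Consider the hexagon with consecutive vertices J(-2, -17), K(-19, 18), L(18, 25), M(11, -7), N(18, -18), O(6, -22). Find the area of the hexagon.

Cross-terms: -359, -799, -401, -72, -288, -146  ⇒  Σ = -2065
Area = |Σ|/2 = 1032.5.

1032.5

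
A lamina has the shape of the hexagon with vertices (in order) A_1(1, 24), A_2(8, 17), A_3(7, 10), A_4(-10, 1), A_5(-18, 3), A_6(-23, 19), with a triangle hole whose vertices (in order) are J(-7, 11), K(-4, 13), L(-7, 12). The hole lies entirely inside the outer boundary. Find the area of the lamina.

480

Outer boundary:
Apply the shoelace formula: 2A = Σ (x_i·y_{i+1} − x_{i+1}·y_i), indices taken mod 6.
Σ = (-175) + (-39) + (107) + (-12) + (-273) + (-571) = -963
Area = |Σ|/2 = 481.5.
Hole:
Apply the surveyor's formula: 2A = Σ (x_i·y_{i+1} − x_{i+1}·y_i), indices taken mod 3.
Cross-terms: -47, 43, 7  ⇒  Σ = 3
Area = |Σ|/2 = 1.5.
Net area = 481.5 − 1.5 = 480.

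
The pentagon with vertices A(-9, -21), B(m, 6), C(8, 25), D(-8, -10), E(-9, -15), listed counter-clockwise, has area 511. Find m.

The doubled signed area Σ (x_i y_{i+1} − x_{i+1} y_i) is linear in m.
With m=0 it equals 102; the coefficient of m is 46 (from the two edges through B).
So 46·m + 102 = 2·511 = 1022 ⇒ m = 20.

20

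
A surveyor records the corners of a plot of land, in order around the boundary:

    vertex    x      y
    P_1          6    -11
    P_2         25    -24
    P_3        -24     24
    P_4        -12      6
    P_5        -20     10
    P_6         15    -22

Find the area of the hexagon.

278

P_1→P_2: (6)(-24) − (25)(-11) = 131
P_2→P_3: (25)(24) − (-24)(-24) = 24
P_3→P_4: (-24)(6) − (-12)(24) = 144
P_4→P_5: (-12)(10) − (-20)(6) = 0
P_5→P_6: (-20)(-22) − (15)(10) = 290
P_6→P_1: (15)(-11) − (6)(-22) = -33
Σ = 556
Area = |Σ|/2 = 278.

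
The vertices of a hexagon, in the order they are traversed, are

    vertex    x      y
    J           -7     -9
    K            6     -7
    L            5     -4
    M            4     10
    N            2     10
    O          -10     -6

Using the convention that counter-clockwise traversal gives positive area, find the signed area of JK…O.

Apply the shoelace (surveyor's) formula: 2A = Σ (x_i·y_{i+1} − x_{i+1}·y_i), indices taken mod 6.
Σ = (103) + (11) + (66) + (20) + (88) + (48) = 336
Signed area = Σ/2 = 168 (positive ⇒ counter-clockwise traversal).

168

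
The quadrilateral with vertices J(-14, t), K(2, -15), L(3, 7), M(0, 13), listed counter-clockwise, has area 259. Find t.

Write out the shoelace sum; only the two edges meeting at J involve t:
2·Area = [(0·t − (-14)·13) + ((-14)·(-15) − 2·t)] + 98
       = -2·t + 490 = 518
⇒ t = -14.

-14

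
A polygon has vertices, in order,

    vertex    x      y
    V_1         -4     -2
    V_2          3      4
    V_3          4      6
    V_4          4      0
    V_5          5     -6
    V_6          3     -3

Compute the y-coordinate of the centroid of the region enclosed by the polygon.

-21/71

Apply Gauss's area formula. First the cross-terms c_i = x_i·y_{i+1} − x_{i+1}·y_i:
  -10, 2, -24, -24, 3, -18  ⇒  2A = -71, A = -35.5.
Then Σ (y_i + y_{i+1})·c_i = 63, so ȳ = 63 / (6·(-35.5)) = -21/71.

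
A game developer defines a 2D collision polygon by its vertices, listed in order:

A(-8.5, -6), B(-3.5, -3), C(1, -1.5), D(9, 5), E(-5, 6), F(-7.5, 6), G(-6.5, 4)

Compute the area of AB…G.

Apply the surveyor's formula: 2A = Σ (x_i·y_{i+1} − x_{i+1}·y_i), indices taken mod 7.
Cross-terms: 4.5, 8.25, 18.5, 79, 15, 9, 73  ⇒  Σ = 207.25
Area = |Σ|/2 = 103.625.

103.625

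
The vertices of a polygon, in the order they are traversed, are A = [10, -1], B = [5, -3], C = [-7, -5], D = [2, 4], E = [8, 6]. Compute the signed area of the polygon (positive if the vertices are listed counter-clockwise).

Σ = (-25) + (-46) + (-18) + (-20) + (-68) = -177
Signed area = Σ/2 = -88.5 (negative ⇒ clockwise traversal).

-88.5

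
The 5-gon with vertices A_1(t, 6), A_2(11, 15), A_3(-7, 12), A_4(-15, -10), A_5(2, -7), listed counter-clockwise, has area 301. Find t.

2

The doubled signed area Σ (x_i y_{i+1} − x_{i+1} y_i) is linear in t.
With t=0 it equals 558; the coefficient of t is 22 (from the two edges through A_1).
So 22·t + 558 = 2·301 = 602 ⇒ t = 2.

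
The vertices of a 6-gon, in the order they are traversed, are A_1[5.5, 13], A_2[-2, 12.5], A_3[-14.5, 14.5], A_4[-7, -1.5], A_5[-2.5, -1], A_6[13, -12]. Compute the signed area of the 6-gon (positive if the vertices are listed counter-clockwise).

Apply the surveyor's formula: 2A = Σ (x_i·y_{i+1} − x_{i+1}·y_i), indices taken mod 6.
Σ = (94.75) + (152.25) + (123.25) + (3.25) + (43) + (235) = 651.5
Signed area = Σ/2 = 325.75 (positive ⇒ counter-clockwise traversal).

325.75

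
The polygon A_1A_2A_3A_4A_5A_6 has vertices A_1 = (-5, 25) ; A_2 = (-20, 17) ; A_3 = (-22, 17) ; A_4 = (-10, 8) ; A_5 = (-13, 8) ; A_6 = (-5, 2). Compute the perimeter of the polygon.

|A_1A_2| = √((-15)² + (-8)²) = √289 = 17
|A_2A_3| = √((-2)² + (0)²) = √4 = 2
|A_3A_4| = √((12)² + (-9)²) = √225 = 15
|A_4A_5| = √((-3)² + (0)²) = √9 = 3
|A_5A_6| = √((8)² + (-6)²) = √100 = 10
|A_6A_1| = √((0)² + (23)²) = √529 = 23
Perimeter = 17 + 2 + 15 + 3 + 10 + 23 = 70.

70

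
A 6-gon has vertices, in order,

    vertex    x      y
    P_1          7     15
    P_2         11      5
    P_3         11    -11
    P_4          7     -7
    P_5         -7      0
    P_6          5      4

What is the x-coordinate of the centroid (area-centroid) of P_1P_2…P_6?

Apply the shoelace (surveyor's) formula. First the cross-terms c_i = x_i·y_{i+1} − x_{i+1}·y_i:
  -130, -176, 0, -49, -28, 47  ⇒  2A = -336, A = -168.
Then Σ (x_i + x_{i+1})·c_i = -5592, so x̄ = -5592 / (6·(-168)) = 233/42.

233/42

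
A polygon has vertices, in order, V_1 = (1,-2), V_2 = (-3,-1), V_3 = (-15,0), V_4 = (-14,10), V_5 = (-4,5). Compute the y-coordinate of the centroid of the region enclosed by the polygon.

Apply the surveyor's formula. First the cross-terms c_i = x_i·y_{i+1} − x_{i+1}·y_i:
  -7, -15, -150, -30, 3  ⇒  2A = -199, A = -99.5.
Then Σ (y_i + y_{i+1})·c_i = -1905, so ȳ = -1905 / (6·(-99.5)) = 635/199.

635/199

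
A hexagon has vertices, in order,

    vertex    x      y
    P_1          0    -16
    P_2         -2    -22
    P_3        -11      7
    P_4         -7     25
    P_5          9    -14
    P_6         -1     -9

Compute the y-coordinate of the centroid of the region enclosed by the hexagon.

Apply the shoelace (surveyor's) formula. First the cross-terms c_i = x_i·y_{i+1} − x_{i+1}·y_i:
  -32, -256, -226, -127, -95, 16  ⇒  2A = -720, A = -360.
Then Σ (y_i + y_{i+1})·c_i = -1788, so ȳ = -1788 / (6·(-360)) = 149/180.

149/180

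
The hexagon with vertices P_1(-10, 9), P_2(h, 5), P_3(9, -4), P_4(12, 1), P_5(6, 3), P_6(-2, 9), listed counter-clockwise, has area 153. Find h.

-14

The doubled signed area Σ (x_i y_{i+1} − x_{i+1} y_i) is linear in h.
With h=0 it equals 124; the coefficient of h is -13 (from the two edges through P_2).
So -13·h + 124 = 2·153 = 306 ⇒ h = -14.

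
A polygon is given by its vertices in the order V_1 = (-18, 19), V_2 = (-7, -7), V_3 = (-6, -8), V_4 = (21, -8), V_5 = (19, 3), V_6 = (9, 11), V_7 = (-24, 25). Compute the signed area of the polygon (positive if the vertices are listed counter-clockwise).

684.5

Apply the shoelace formula: 2A = Σ (x_i·y_{i+1} − x_{i+1}·y_i), indices taken mod 7.
V_1→V_2: (-18)(-7) − (-7)(19) = 259
V_2→V_3: (-7)(-8) − (-6)(-7) = 14
V_3→V_4: (-6)(-8) − (21)(-8) = 216
V_4→V_5: (21)(3) − (19)(-8) = 215
V_5→V_6: (19)(11) − (9)(3) = 182
V_6→V_7: (9)(25) − (-24)(11) = 489
V_7→V_1: (-24)(19) − (-18)(25) = -6
Σ = 1369
Signed area = Σ/2 = 684.5 (positive ⇒ counter-clockwise traversal).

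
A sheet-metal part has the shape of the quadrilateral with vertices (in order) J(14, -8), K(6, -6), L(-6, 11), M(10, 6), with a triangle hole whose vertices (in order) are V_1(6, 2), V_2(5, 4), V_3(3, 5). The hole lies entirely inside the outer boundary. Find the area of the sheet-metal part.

Outer boundary:
Apply the shoelace (surveyor's) formula: 2A = Σ (x_i·y_{i+1} − x_{i+1}·y_i), indices taken mod 4.
Cross-terms: -36, 30, -146, -164  ⇒  Σ = -316
Area = |Σ|/2 = 158.
Hole:
V_1→V_2: (6)(4) − (5)(2) = 14
V_2→V_3: (5)(5) − (3)(4) = 13
V_3→V_1: (3)(2) − (6)(5) = -24
Σ = 3
Area = |Σ|/2 = 1.5.
Net area = 158 − 1.5 = 156.5.

156.5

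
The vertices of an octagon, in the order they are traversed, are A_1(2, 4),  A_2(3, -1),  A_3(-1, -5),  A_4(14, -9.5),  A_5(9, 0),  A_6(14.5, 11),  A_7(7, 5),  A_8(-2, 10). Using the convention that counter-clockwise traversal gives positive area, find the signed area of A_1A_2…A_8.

Σ = (-14) + (-16) + (79.5) + (85.5) + (99) + (-4.5) + (80) + (-28) = 281.5
Signed area = Σ/2 = 140.75 (positive ⇒ counter-clockwise traversal).

140.75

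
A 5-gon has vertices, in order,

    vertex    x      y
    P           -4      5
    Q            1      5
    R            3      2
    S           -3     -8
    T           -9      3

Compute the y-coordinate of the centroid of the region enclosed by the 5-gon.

46/255

Apply the surveyor's formula. First the cross-terms c_i = x_i·y_{i+1} − x_{i+1}·y_i:
  -25, -13, -18, -81, -33  ⇒  2A = -170, A = -85.
Then Σ (y_i + y_{i+1})·c_i = -92, so ȳ = -92 / (6·(-85)) = 46/255.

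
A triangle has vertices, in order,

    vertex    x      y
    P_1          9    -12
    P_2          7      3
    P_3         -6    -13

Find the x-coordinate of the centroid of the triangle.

Apply the surveyor's formula. First the cross-terms c_i = x_i·y_{i+1} − x_{i+1}·y_i:
  111, -73, 189  ⇒  2A = 227, A = 113.5.
Then Σ (x_i + x_{i+1})·c_i = 2270, so x̄ = 2270 / (6·113.5) = 10/3.

10/3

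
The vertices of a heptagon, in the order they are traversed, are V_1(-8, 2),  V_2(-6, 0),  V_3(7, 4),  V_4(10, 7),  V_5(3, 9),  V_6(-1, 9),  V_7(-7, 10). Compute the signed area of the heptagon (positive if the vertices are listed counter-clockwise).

Apply the surveyor's formula: 2A = Σ (x_i·y_{i+1} − x_{i+1}·y_i), indices taken mod 7.
Σ = (12) + (-24) + (9) + (69) + (36) + (53) + (66) = 221
Signed area = Σ/2 = 110.5 (positive ⇒ counter-clockwise traversal).

110.5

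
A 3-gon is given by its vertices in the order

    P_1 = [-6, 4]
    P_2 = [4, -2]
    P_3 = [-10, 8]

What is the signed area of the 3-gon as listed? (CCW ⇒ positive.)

Apply the shoelace formula: 2A = Σ (x_i·y_{i+1} − x_{i+1}·y_i), indices taken mod 3.
P_1→P_2: (-6)(-2) − (4)(4) = -4
P_2→P_3: (4)(8) − (-10)(-2) = 12
P_3→P_1: (-10)(4) − (-6)(8) = 8
Σ = 16
Signed area = Σ/2 = 8 (positive ⇒ counter-clockwise traversal).

8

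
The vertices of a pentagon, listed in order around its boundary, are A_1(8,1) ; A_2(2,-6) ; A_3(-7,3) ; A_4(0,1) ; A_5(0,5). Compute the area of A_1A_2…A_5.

66.5

Σ = (-50) + (-36) + (-7) + (0) + (-40) = -133
Area = |Σ|/2 = 66.5.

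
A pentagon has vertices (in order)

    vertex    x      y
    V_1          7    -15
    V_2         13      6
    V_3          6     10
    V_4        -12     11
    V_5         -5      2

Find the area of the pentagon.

Apply the shoelace formula: 2A = Σ (x_i·y_{i+1} − x_{i+1}·y_i), indices taken mod 5.
Σ = (237) + (94) + (186) + (31) + (61) = 609
Area = |Σ|/2 = 304.5.

304.5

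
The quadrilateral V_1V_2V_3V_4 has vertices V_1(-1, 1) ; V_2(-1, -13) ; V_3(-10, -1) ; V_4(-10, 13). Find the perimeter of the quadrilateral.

|V_1V_2| = √((0)² + (-14)²) = √196 = 14
|V_2V_3| = √((-9)² + (12)²) = √225 = 15
|V_3V_4| = √((0)² + (14)²) = √196 = 14
|V_4V_1| = √((9)² + (-12)²) = √225 = 15
Perimeter = 14 + 15 + 14 + 15 = 58.

58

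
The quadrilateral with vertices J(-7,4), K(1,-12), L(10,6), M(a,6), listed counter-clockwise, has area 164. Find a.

The doubled signed area Σ (x_i y_{i+1} − x_{i+1} y_i) is linear in a.
With a=0 it equals 308; the coefficient of a is -2 (from the two edges through M).
So -2·a + 308 = 2·164 = 328 ⇒ a = -10.

-10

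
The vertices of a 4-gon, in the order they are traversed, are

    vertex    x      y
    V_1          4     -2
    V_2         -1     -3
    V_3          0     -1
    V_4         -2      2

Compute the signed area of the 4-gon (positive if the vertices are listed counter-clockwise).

Cross-terms: -14, 1, -2, -4  ⇒  Σ = -19
Signed area = Σ/2 = -9.5 (negative ⇒ clockwise traversal).

-9.5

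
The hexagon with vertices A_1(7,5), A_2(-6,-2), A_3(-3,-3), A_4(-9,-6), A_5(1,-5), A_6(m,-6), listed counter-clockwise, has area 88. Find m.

Write out the shoelace sum; only the two edges meeting at A_6 involve m:
2·Area = [(1·(-6) − m·(-5)) + (m·5 − 7·(-6))] + 70
       = 10·m + 106 = 176
⇒ m = 7.

7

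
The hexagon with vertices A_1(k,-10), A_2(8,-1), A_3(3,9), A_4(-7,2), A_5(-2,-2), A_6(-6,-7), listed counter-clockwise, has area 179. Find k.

9

Write out the shoelace sum; only the two edges meeting at A_1 involve k:
2·Area = [((-6)·(-10) − k·(-7)) + (k·(-1) − 8·(-10))] + 164
       = 6·k + 304 = 358
⇒ k = 9.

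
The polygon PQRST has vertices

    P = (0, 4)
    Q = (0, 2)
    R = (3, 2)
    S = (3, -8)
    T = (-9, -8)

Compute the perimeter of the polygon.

|PQ| = √((0)² + (-2)²) = √4 = 2
|QR| = √((3)² + (0)²) = √9 = 3
|RS| = √((0)² + (-10)²) = √100 = 10
|ST| = √((-12)² + (0)²) = √144 = 12
|TP| = √((9)² + (12)²) = √225 = 15
Perimeter = 2 + 3 + 10 + 12 + 15 = 42.

42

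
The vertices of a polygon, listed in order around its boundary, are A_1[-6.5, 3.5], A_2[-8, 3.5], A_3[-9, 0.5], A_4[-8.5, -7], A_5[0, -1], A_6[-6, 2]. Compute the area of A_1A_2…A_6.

A_1→A_2: (-6.5)(3.5) − (-8)(3.5) = 5.25
A_2→A_3: (-8)(0.5) − (-9)(3.5) = 27.5
A_3→A_4: (-9)(-7) − (-8.5)(0.5) = 67.25
A_4→A_5: (-8.5)(-1) − (0)(-7) = 8.5
A_5→A_6: (0)(2) − (-6)(-1) = -6
A_6→A_1: (-6)(3.5) − (-6.5)(2) = -8
Σ = 94.5
Area = |Σ|/2 = 47.25.

47.25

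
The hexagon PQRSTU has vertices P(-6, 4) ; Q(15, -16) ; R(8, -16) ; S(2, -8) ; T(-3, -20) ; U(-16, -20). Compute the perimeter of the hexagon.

|PQ| = √((21)² + (-20)²) = √841 = 29
|QR| = √((-7)² + (0)²) = √49 = 7
|RS| = √((-6)² + (8)²) = √100 = 10
|ST| = √((-5)² + (-12)²) = √169 = 13
|TU| = √((-13)² + (0)²) = √169 = 13
|UP| = √((10)² + (24)²) = √676 = 26
Perimeter = 29 + 7 + 10 + 13 + 13 + 26 = 98.

98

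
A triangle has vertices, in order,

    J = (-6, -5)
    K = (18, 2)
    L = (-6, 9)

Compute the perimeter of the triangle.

64

|JK| = √((24)² + (7)²) = √625 = 25
|KL| = √((-24)² + (7)²) = √625 = 25
|LJ| = √((0)² + (-14)²) = √196 = 14
Perimeter = 25 + 25 + 14 = 64.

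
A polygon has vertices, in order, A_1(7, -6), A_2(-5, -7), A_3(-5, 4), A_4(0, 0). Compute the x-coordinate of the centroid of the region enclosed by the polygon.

-196/201

Apply Gauss's area formula. First the cross-terms c_i = x_i·y_{i+1} − x_{i+1}·y_i:
  -79, -55, 0, 0  ⇒  2A = -134, A = -67.
Then Σ (x_i + x_{i+1})·c_i = 392, so x̄ = 392 / (6·(-67)) = -196/201.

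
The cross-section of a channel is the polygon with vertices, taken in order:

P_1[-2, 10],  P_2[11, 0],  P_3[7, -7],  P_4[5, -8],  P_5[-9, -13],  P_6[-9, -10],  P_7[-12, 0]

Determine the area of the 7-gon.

306

Apply the shoelace (surveyor's) formula: 2A = Σ (x_i·y_{i+1} − x_{i+1}·y_i), indices taken mod 7.
P_1→P_2: (-2)(0) − (11)(10) = -110
P_2→P_3: (11)(-7) − (7)(0) = -77
P_3→P_4: (7)(-8) − (5)(-7) = -21
P_4→P_5: (5)(-13) − (-9)(-8) = -137
P_5→P_6: (-9)(-10) − (-9)(-13) = -27
P_6→P_7: (-9)(0) − (-12)(-10) = -120
P_7→P_1: (-12)(10) − (-2)(0) = -120
Σ = -612
Area = |Σ|/2 = 306.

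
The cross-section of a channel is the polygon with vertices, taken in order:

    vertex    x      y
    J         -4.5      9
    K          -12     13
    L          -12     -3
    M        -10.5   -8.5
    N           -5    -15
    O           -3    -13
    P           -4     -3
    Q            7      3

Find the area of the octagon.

Apply Gauss's area formula: 2A = Σ (x_i·y_{i+1} − x_{i+1}·y_i), indices taken mod 8.
Σ = (49.5) + (192) + (70.5) + (115) + (20) + (-43) + (9) + (76.5) = 489.5
Area = |Σ|/2 = 244.75.

244.75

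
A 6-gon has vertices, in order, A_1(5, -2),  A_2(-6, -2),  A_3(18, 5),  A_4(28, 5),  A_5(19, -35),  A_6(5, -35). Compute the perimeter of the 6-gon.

134

|A_1A_2| = √((-11)² + (0)²) = √121 = 11
|A_2A_3| = √((24)² + (7)²) = √625 = 25
|A_3A_4| = √((10)² + (0)²) = √100 = 10
|A_4A_5| = √((-9)² + (-40)²) = √1681 = 41
|A_5A_6| = √((-14)² + (0)²) = √196 = 14
|A_6A_1| = √((0)² + (33)²) = √1089 = 33
Perimeter = 11 + 25 + 10 + 41 + 14 + 33 = 134.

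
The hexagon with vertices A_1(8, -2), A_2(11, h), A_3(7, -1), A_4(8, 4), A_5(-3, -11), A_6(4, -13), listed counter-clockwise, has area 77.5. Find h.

5

Write out the shoelace sum; only the two edges meeting at A_2 involve h:
2·Area = [(8·h − 11·(-2)) + (11·(-1) − 7·h)] + 139
       = 1·h + 150 = 155
⇒ h = 5.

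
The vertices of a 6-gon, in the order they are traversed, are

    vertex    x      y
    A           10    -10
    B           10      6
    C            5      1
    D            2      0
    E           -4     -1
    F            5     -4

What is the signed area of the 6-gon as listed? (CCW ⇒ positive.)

73.5

Apply the shoelace formula: 2A = Σ (x_i·y_{i+1} − x_{i+1}·y_i), indices taken mod 6.
Σ = (160) + (-20) + (-2) + (-2) + (21) + (-10) = 147
Signed area = Σ/2 = 73.5 (positive ⇒ counter-clockwise traversal).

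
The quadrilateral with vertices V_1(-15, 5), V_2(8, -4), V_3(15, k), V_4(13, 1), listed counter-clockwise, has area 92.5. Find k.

-2

Write out the shoelace sum; only the two edges meeting at V_3 involve k:
2·Area = [(8·k − 15·(-4)) + (15·1 − 13·k)] + 100
       = -5·k + 175 = 185
⇒ k = -2.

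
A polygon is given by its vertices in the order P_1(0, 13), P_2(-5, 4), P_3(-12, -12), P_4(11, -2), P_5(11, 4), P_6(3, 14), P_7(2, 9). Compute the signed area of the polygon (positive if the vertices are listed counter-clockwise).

Apply the shoelace formula: 2A = Σ (x_i·y_{i+1} − x_{i+1}·y_i), indices taken mod 7.
P_1→P_2: (0)(4) − (-5)(13) = 65
P_2→P_3: (-5)(-12) − (-12)(4) = 108
P_3→P_4: (-12)(-2) − (11)(-12) = 156
P_4→P_5: (11)(4) − (11)(-2) = 66
P_5→P_6: (11)(14) − (3)(4) = 142
P_6→P_7: (3)(9) − (2)(14) = -1
P_7→P_1: (2)(13) − (0)(9) = 26
Σ = 562
Signed area = Σ/2 = 281 (positive ⇒ counter-clockwise traversal).

281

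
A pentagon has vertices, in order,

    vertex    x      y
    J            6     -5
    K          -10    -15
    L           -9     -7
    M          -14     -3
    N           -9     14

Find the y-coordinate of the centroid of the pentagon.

-356/269

Apply the shoelace (surveyor's) formula. First the cross-terms c_i = x_i·y_{i+1} − x_{i+1}·y_i:
  -140, -65, -71, -223, -39  ⇒  2A = -538, A = -269.
Then Σ (y_i + y_{i+1})·c_i = 2136, so ȳ = 2136 / (6·(-269)) = -356/269.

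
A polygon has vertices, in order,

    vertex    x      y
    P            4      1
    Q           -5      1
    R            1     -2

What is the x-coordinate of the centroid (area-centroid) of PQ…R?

0

Apply the shoelace (surveyor's) formula. First the cross-terms c_i = x_i·y_{i+1} − x_{i+1}·y_i:
  9, 9, 9  ⇒  2A = 27, A = 13.5.
Then Σ (x_i + x_{i+1})·c_i = 0, so x̄ = 0 / (6·13.5) = 0.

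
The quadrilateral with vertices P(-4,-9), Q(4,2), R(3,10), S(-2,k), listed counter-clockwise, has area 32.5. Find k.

-5

The doubled signed area Σ (x_i y_{i+1} − x_{i+1} y_i) is linear in k.
With k=0 it equals 100; the coefficient of k is 7 (from the two edges through S).
So 7·k + 100 = 2·32.5 = 65 ⇒ k = -5.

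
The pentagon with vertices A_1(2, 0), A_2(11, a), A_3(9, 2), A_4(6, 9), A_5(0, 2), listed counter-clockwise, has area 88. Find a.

-11

Write out the shoelace sum; only the two edges meeting at A_2 involve a:
2·Area = [(2·a − 11·0) + (11·2 − 9·a)] + 77
       = -7·a + 99 = 176
⇒ a = -11.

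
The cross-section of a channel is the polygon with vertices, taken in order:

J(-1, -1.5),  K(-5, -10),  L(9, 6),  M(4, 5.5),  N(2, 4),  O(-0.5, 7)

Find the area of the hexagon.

J→K: (-1)(-10) − (-5)(-1.5) = 2.5
K→L: (-5)(6) − (9)(-10) = 60
L→M: (9)(5.5) − (4)(6) = 25.5
M→N: (4)(4) − (2)(5.5) = 5
N→O: (2)(7) − (-0.5)(4) = 16
O→J: (-0.5)(-1.5) − (-1)(7) = 7.75
Σ = 116.75
Area = |Σ|/2 = 58.375.

58.375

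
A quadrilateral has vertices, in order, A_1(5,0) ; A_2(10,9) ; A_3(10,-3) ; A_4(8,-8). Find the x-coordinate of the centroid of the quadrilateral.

Apply the shoelace (surveyor's) formula. First the cross-terms c_i = x_i·y_{i+1} − x_{i+1}·y_i:
  45, -120, -56, 40  ⇒  2A = -91, A = -45.5.
Then Σ (x_i + x_{i+1})·c_i = -2213, so x̄ = -2213 / (6·(-45.5)) = 2213/273.

2213/273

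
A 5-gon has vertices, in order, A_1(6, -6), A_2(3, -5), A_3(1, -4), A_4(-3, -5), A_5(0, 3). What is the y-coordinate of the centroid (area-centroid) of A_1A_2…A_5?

-20/9

Apply the surveyor's formula. First the cross-terms c_i = x_i·y_{i+1} − x_{i+1}·y_i:
  -12, -7, -17, -9, -18  ⇒  2A = -63, A = -31.5.
Then Σ (y_i + y_{i+1})·c_i = 420, so ȳ = 420 / (6·(-31.5)) = -20/9.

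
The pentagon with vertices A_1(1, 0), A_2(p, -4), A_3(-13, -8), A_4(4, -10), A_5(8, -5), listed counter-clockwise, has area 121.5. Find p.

Write out the shoelace sum; only the two edges meeting at A_2 involve p:
2·Area = [(1·(-4) − p·0) + (p·(-8) − (-13)·(-4))] + 227
       = -8·p + 171 = 243
⇒ p = -9.

-9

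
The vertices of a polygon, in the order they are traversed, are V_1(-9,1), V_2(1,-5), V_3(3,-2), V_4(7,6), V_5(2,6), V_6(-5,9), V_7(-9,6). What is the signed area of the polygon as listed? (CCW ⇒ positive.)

131.5

Apply the shoelace formula: 2A = Σ (x_i·y_{i+1} − x_{i+1}·y_i), indices taken mod 7.
Σ = (44) + (13) + (32) + (30) + (48) + (51) + (45) = 263
Signed area = Σ/2 = 131.5 (positive ⇒ counter-clockwise traversal).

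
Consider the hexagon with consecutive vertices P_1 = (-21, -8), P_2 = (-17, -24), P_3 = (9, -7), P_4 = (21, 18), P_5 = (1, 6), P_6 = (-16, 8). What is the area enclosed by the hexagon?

Apply the shoelace (surveyor's) formula: 2A = Σ (x_i·y_{i+1} − x_{i+1}·y_i), indices taken mod 6.
P_1→P_2: (-21)(-24) − (-17)(-8) = 368
P_2→P_3: (-17)(-7) − (9)(-24) = 335
P_3→P_4: (9)(18) − (21)(-7) = 309
P_4→P_5: (21)(6) − (1)(18) = 108
P_5→P_6: (1)(8) − (-16)(6) = 104
P_6→P_1: (-16)(-8) − (-21)(8) = 296
Σ = 1520
Area = |Σ|/2 = 760.

760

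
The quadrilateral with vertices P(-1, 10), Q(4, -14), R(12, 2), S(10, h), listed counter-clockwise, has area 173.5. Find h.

The doubled signed area Σ (x_i y_{i+1} − x_{i+1} y_i) is linear in h.
With h=0 it equals 230; the coefficient of h is 13 (from the two edges through S).
So 13·h + 230 = 2·173.5 = 347 ⇒ h = 9.

9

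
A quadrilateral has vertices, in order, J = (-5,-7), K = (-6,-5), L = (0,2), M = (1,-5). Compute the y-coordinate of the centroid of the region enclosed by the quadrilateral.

-10/3

Apply the shoelace (surveyor's) formula. First the cross-terms c_i = x_i·y_{i+1} − x_{i+1}·y_i:
  -17, -12, -2, -32  ⇒  2A = -63, A = -31.5.
Then Σ (y_i + y_{i+1})·c_i = 630, so ȳ = 630 / (6·(-31.5)) = -10/3.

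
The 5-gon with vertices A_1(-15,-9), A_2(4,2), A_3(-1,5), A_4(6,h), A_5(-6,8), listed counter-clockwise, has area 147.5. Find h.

15

The doubled signed area Σ (x_i y_{i+1} − x_{i+1} y_i) is linear in h.
With h=0 it equals 220; the coefficient of h is 5 (from the two edges through A_4).
So 5·h + 220 = 2·147.5 = 295 ⇒ h = 15.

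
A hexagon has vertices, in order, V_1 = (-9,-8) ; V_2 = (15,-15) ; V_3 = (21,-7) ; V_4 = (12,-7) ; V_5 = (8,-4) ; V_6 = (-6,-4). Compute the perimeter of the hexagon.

|V_1V_2| = √((24)² + (-7)²) = √625 = 25
|V_2V_3| = √((6)² + (8)²) = √100 = 10
|V_3V_4| = √((-9)² + (0)²) = √81 = 9
|V_4V_5| = √((-4)² + (3)²) = √25 = 5
|V_5V_6| = √((-14)² + (0)²) = √196 = 14
|V_6V_1| = √((-3)² + (-4)²) = √25 = 5
Perimeter = 25 + 10 + 9 + 5 + 14 + 5 = 68.

68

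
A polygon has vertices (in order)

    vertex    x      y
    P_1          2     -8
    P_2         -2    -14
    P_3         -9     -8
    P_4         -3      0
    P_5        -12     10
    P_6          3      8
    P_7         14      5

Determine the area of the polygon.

Apply the shoelace (surveyor's) formula: 2A = Σ (x_i·y_{i+1} − x_{i+1}·y_i), indices taken mod 7.
Σ = (-44) + (-110) + (-24) + (-30) + (-126) + (-97) + (-122) = -553
Area = |Σ|/2 = 276.5.

276.5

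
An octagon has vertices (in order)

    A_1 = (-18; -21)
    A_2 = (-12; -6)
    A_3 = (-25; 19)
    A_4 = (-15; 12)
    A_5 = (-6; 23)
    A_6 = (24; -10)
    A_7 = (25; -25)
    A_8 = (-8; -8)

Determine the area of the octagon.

Apply the surveyor's formula: 2A = Σ (x_i·y_{i+1} − x_{i+1}·y_i), indices taken mod 8.
Σ = (-144) + (-378) + (-15) + (-273) + (-492) + (-350) + (-400) + (24) = -2028
Area = |Σ|/2 = 1014.

1014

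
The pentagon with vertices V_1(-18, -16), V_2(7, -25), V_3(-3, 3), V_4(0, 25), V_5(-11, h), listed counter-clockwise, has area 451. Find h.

Write out the shoelace sum; only the two edges meeting at V_5 involve h:
2·Area = [(0·h − (-11)·25) + ((-11)·(-16) − (-18)·h)] + 433
       = 18·h + 884 = 902
⇒ h = 1.

1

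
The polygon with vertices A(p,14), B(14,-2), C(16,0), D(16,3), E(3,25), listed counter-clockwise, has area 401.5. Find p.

-18

The doubled signed area Σ (x_i y_{i+1} − x_{i+1} y_i) is linear in p.
With p=0 it equals 317; the coefficient of p is -27 (from the two edges through A).
So -27·p + 317 = 2·401.5 = 803 ⇒ p = -18.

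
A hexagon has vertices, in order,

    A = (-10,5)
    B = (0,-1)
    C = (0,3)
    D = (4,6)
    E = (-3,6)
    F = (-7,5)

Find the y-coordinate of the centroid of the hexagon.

883/246

Apply the shoelace (surveyor's) formula. First the cross-terms c_i = x_i·y_{i+1} − x_{i+1}·y_i:
  10, 0, -12, 42, 27, 15  ⇒  2A = 82, A = 41.
Then Σ (y_i + y_{i+1})·c_i = 883, so ȳ = 883 / (6·41) = 883/246.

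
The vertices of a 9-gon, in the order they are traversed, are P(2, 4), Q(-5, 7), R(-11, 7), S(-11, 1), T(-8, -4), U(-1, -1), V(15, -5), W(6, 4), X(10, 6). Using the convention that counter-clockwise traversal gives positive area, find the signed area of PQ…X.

Apply Gauss's area formula: 2A = Σ (x_i·y_{i+1} − x_{i+1}·y_i), indices taken mod 9.
P→Q: (2)(7) − (-5)(4) = 34
Q→R: (-5)(7) − (-11)(7) = 42
R→S: (-11)(1) − (-11)(7) = 66
S→T: (-11)(-4) − (-8)(1) = 52
T→U: (-8)(-1) − (-1)(-4) = 4
U→V: (-1)(-5) − (15)(-1) = 20
V→W: (15)(4) − (6)(-5) = 90
W→X: (6)(6) − (10)(4) = -4
X→P: (10)(4) − (2)(6) = 28
Σ = 332
Signed area = Σ/2 = 166 (positive ⇒ counter-clockwise traversal).

166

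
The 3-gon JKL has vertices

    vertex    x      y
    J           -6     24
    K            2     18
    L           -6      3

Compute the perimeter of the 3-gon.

|JK| = √((8)² + (-6)²) = √100 = 10
|KL| = √((-8)² + (-15)²) = √289 = 17
|LJ| = √((0)² + (21)²) = √441 = 21
Perimeter = 10 + 17 + 21 = 48.

48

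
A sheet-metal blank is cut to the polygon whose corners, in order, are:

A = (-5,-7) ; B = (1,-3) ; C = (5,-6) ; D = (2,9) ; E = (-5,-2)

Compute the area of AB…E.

Cross-terms: 22, 9, 57, 41, 25  ⇒  Σ = 154
Area = |Σ|/2 = 77.

77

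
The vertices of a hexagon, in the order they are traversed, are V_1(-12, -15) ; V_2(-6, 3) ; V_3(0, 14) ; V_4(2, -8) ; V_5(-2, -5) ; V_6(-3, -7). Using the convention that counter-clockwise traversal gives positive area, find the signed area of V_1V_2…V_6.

-152

Apply Gauss's area formula: 2A = Σ (x_i·y_{i+1} − x_{i+1}·y_i), indices taken mod 6.
Σ = (-126) + (-84) + (-28) + (-26) + (-1) + (-39) = -304
Signed area = Σ/2 = -152 (negative ⇒ clockwise traversal).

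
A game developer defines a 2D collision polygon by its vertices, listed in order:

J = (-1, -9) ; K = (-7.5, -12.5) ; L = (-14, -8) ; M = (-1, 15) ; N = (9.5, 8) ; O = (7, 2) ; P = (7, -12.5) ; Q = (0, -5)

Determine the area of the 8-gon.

Cross-terms: -55, -115, -218, -150.5, -37, -101.5, -35, -5  ⇒  Σ = -717
Area = |Σ|/2 = 358.5.

358.5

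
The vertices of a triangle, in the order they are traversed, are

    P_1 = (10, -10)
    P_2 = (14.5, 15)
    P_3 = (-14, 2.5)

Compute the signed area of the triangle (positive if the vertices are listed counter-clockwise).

328.125

Apply the shoelace formula: 2A = Σ (x_i·y_{i+1} − x_{i+1}·y_i), indices taken mod 3.
P_1→P_2: (10)(15) − (14.5)(-10) = 295
P_2→P_3: (14.5)(2.5) − (-14)(15) = 246.25
P_3→P_1: (-14)(-10) − (10)(2.5) = 115
Σ = 656.25
Signed area = Σ/2 = 328.125 (positive ⇒ counter-clockwise traversal).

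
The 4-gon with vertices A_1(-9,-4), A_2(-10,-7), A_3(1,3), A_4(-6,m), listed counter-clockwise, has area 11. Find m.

-2

Write out the shoelace sum; only the two edges meeting at A_4 involve m:
2·Area = [(1·m − (-6)·3) + ((-6)·(-4) − (-9)·m)] + 0
       = 10·m + 42 = 22
⇒ m = -2.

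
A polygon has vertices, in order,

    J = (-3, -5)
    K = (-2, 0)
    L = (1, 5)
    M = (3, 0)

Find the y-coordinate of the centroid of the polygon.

Apply the surveyor's formula. First the cross-terms c_i = x_i·y_{i+1} − x_{i+1}·y_i:
  -10, -10, -15, -15  ⇒  2A = -50, A = -25.
Then Σ (y_i + y_{i+1})·c_i = 0, so ȳ = 0 / (6·(-25)) = 0.

0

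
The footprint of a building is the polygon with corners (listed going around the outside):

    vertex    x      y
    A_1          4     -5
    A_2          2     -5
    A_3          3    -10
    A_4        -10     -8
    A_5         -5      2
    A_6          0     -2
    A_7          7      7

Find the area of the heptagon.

Apply Gauss's area formula: 2A = Σ (x_i·y_{i+1} − x_{i+1}·y_i), indices taken mod 7.
Σ = (-10) + (-5) + (-124) + (-60) + (10) + (14) + (-63) = -238
Area = |Σ|/2 = 119.

119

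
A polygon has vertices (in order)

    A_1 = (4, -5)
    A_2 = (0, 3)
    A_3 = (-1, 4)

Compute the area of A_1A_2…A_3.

2

Σ = (12) + (3) + (-11) = 4
Area = |Σ|/2 = 2.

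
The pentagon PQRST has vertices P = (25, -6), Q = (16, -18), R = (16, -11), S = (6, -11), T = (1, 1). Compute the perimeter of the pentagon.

70

|PQ| = √((-9)² + (-12)²) = √225 = 15
|QR| = √((0)² + (7)²) = √49 = 7
|RS| = √((-10)² + (0)²) = √100 = 10
|ST| = √((-5)² + (12)²) = √169 = 13
|TP| = √((24)² + (-7)²) = √625 = 25
Perimeter = 15 + 7 + 10 + 13 + 25 = 70.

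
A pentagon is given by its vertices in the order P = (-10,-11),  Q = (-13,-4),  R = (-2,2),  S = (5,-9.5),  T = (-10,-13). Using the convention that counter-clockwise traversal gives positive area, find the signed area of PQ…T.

-154

Apply the surveyor's formula: 2A = Σ (x_i·y_{i+1} − x_{i+1}·y_i), indices taken mod 5.
Σ = (-103) + (-34) + (9) + (-160) + (-20) = -308
Signed area = Σ/2 = -154 (negative ⇒ clockwise traversal).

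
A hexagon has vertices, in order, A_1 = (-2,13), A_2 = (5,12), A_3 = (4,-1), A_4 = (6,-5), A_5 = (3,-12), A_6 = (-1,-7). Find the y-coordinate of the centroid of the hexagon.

Apply Gauss's area formula. First the cross-terms c_i = x_i·y_{i+1} − x_{i+1}·y_i:
  -89, -53, -14, -57, -33, -27  ⇒  2A = -273, A = -136.5.
Then Σ (y_i + y_{i+1})·c_i = -1290, so ȳ = -1290 / (6·(-136.5)) = 430/273.

430/273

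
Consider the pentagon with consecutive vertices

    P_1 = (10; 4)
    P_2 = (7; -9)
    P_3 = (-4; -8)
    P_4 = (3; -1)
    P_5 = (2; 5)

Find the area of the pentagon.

103.5

Σ = (-118) + (-92) + (28) + (17) + (-42) = -207
Area = |Σ|/2 = 103.5.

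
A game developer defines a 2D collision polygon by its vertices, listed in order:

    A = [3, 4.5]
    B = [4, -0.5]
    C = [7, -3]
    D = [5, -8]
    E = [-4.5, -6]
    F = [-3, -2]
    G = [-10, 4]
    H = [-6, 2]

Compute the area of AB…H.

Apply the shoelace (surveyor's) formula: 2A = Σ (x_i·y_{i+1} − x_{i+1}·y_i), indices taken mod 8.
Cross-terms: -19.5, -8.5, -41, -66, -9, -32, 4, -33  ⇒  Σ = -205
Area = |Σ|/2 = 102.5.

102.5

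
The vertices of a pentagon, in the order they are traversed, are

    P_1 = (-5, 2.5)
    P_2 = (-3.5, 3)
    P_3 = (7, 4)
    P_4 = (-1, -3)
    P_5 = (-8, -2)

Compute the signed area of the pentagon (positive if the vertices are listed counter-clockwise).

Apply the shoelace (surveyor's) formula: 2A = Σ (x_i·y_{i+1} − x_{i+1}·y_i), indices taken mod 5.
Σ = (-6.25) + (-35) + (-17) + (-22) + (-30) = -110.25
Signed area = Σ/2 = -55.125 (negative ⇒ clockwise traversal).

-55.125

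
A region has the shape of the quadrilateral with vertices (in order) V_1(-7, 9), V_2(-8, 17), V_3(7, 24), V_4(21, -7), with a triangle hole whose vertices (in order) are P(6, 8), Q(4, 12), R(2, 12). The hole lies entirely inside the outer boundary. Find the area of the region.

381.5

Outer boundary:
Apply the shoelace formula: 2A = Σ (x_i·y_{i+1} − x_{i+1}·y_i), indices taken mod 4.
Σ = (-47) + (-311) + (-553) + (140) = -771
Area = |Σ|/2 = 385.5.
Hole:
Apply Gauss's area formula: 2A = Σ (x_i·y_{i+1} − x_{i+1}·y_i), indices taken mod 3.
P→Q: (6)(12) − (4)(8) = 40
Q→R: (4)(12) − (2)(12) = 24
R→P: (2)(8) − (6)(12) = -56
Σ = 8
Area = |Σ|/2 = 4.
Net area = 385.5 − 4 = 381.5.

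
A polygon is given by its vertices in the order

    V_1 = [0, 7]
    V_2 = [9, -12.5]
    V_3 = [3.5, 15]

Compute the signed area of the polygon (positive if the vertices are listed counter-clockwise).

70.125

Apply the shoelace (surveyor's) formula: 2A = Σ (x_i·y_{i+1} − x_{i+1}·y_i), indices taken mod 3.
Σ = (-63) + (178.75) + (24.5) = 140.25
Signed area = Σ/2 = 70.125 (positive ⇒ counter-clockwise traversal).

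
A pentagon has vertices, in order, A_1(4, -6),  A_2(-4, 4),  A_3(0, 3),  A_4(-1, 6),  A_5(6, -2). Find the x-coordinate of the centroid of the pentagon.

135/79

Apply the surveyor's formula. First the cross-terms c_i = x_i·y_{i+1} − x_{i+1}·y_i:
  -8, -12, 3, -34, -28  ⇒  2A = -79, A = -39.5.
Then Σ (x_i + x_{i+1})·c_i = -405, so x̄ = -405 / (6·(-39.5)) = 135/79.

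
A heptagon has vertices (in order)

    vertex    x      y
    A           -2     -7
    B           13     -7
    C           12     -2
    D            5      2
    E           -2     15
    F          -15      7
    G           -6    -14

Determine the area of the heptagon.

Cross-terms: 105, 58, 34, 79, 211, 252, 14  ⇒  Σ = 753
Area = |Σ|/2 = 376.5.

376.5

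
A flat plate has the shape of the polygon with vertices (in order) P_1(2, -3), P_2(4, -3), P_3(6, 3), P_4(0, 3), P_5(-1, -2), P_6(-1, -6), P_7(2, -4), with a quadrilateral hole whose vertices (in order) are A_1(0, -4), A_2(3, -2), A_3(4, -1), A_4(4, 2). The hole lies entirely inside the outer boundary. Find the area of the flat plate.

Outer boundary:
Apply Gauss's area formula: 2A = Σ (x_i·y_{i+1} − x_{i+1}·y_i), indices taken mod 7.
P_1→P_2: (2)(-3) − (4)(-3) = 6
P_2→P_3: (4)(3) − (6)(-3) = 30
P_3→P_4: (6)(3) − (0)(3) = 18
P_4→P_5: (0)(-2) − (-1)(3) = 3
P_5→P_6: (-1)(-6) − (-1)(-2) = 4
P_6→P_7: (-1)(-4) − (2)(-6) = 16
P_7→P_1: (2)(-3) − (2)(-4) = 2
Σ = 79
Area = |Σ|/2 = 39.5.
Hole:
A_1→A_2: (0)(-2) − (3)(-4) = 12
A_2→A_3: (3)(-1) − (4)(-2) = 5
A_3→A_4: (4)(2) − (4)(-1) = 12
A_4→A_1: (4)(-4) − (0)(2) = -16
Σ = 13
Area = |Σ|/2 = 6.5.
Net area = 39.5 − 6.5 = 33.

33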